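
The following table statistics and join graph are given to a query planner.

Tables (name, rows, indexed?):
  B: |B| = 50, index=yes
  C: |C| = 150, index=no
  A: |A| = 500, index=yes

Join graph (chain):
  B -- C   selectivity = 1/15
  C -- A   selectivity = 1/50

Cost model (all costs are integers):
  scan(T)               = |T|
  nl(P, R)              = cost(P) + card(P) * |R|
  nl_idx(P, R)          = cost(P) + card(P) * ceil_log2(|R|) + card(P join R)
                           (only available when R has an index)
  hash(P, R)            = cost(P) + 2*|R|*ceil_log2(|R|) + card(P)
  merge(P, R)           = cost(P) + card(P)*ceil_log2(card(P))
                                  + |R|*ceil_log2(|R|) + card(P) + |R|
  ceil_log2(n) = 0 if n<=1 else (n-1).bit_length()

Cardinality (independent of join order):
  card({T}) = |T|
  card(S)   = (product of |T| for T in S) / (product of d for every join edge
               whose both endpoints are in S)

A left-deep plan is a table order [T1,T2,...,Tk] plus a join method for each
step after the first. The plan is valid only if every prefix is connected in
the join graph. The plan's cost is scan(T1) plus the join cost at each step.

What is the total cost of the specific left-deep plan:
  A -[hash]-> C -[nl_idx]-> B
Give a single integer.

step 1: scan A: cost=500, card=500
step 2: join C via hash
    card(P join C) = 500*150/(50) = 1500
    cost = 500 + 2*150*8 + 500 = 3400
step 3: join B via nl_idx
    card(P join B) = 1500*50/(15) = 5000
    cost = 3400 + 1500*6 + 5000 = 17400

17400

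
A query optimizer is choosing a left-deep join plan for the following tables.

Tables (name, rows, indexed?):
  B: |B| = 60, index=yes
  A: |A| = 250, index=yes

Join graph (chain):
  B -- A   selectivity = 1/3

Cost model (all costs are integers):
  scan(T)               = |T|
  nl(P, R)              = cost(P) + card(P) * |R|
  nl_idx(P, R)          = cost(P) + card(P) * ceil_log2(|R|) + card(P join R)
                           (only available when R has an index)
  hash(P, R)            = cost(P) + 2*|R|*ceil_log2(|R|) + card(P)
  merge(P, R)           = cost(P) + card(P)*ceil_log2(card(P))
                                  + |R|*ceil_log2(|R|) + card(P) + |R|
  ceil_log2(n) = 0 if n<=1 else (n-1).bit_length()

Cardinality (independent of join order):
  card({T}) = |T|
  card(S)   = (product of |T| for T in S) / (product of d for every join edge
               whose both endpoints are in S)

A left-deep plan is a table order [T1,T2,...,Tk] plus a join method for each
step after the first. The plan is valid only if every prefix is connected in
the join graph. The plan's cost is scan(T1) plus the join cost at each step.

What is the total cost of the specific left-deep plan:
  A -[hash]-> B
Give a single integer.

1220

step 1: scan A: cost=250, card=250
step 2: join B via hash
    card(P join B) = 250*60/(3) = 5000
    cost = 250 + 2*60*6 + 250 = 1220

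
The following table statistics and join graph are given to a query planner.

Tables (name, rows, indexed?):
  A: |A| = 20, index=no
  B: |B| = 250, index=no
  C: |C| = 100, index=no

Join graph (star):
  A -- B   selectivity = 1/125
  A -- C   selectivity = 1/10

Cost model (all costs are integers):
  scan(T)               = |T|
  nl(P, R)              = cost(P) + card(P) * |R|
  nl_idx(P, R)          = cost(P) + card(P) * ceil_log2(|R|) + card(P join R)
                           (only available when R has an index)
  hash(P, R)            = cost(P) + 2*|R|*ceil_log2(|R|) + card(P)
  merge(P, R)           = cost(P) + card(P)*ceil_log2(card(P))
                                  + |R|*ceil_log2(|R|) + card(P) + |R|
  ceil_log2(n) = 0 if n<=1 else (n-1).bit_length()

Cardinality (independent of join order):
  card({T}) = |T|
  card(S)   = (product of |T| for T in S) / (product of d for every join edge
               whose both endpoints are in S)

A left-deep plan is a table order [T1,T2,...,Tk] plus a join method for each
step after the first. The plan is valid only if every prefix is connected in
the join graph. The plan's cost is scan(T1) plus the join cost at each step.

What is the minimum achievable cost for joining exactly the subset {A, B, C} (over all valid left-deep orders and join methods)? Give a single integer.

Selinger DP over subsets of {A,B,C}:
  {A}: scan cost=20, card=20
  {B}: scan cost=250, card=250
  {C}: scan cost=100, card=100
  {AB}: card=40; try (A,hash)→700, (B,merge)→2390, (A,merge)→2620, (B,hash)→4040, (B,nl)→5020, (A,nl)→5250; best=700 via (A,hash)
  {AC}: card=200; try (A,hash)→400, (C,merge)→940, (A,merge)→1020, (C,hash)→1440, (C,nl)→2020, (A,nl)→2100; best=400 via (A,hash)
  {ABC}: card=400; try (C,merge)→1780, (C,hash)→2140, (B,merge)→4450, (B,hash)→4600, (C,nl)→4700, (B,nl)→50400; best=1780 via (C,merge)

1780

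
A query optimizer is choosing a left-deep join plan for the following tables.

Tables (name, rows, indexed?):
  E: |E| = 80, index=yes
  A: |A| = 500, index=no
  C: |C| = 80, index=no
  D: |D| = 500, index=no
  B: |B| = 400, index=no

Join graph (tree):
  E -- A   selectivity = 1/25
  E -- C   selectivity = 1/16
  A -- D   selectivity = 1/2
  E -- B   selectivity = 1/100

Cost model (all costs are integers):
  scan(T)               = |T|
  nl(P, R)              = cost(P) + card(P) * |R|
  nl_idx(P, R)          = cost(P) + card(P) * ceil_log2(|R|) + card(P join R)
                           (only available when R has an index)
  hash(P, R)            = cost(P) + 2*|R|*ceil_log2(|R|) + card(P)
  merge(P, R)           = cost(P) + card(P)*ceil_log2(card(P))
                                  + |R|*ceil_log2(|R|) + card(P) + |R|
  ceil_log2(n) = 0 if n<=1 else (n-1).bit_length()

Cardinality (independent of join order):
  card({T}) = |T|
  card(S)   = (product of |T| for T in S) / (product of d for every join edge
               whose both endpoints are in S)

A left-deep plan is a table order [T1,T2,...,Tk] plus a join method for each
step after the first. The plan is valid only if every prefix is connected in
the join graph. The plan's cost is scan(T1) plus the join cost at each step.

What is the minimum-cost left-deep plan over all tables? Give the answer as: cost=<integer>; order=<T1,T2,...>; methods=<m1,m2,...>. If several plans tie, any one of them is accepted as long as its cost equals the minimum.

cost=54960; order=B,E,C,A,D; methods=hash,hash,hash,hash

Selinger DP (subsets sized 1..n):
  {E}: scan cost=80, card=80
  {A}: scan cost=500, card=500
  {C}: scan cost=80, card=80
  {D}: scan cost=500, card=500
  {B}: scan cost=400, card=400
  {AE}: card=1600; try (E,hash)→2120, (E,nl_idx)→5600, (A,merge)→5720, (E,merge)→6140, (A,hash)→9160, (A,nl)→40080 …(+1); best=2120 via (E,hash)
  {CE}: card=400; try (E,nl_idx)→1040, (E,hash)→1280, (C,hash)→1280, (E,merge)→1360, (C,merge)→1360, (E,nl)→6480 …(+1); best=1040 via (E,nl_idx)
  {BE}: card=320; try (E,hash)→1920, (E,nl_idx)→3520, (B,merge)→4720, (E,merge)→5040, (B,hash)→7360, (B,nl)→32080 …(+1); best=1920 via (E,hash)
  {AD}: card=125000; try (D,hash)→10000, (A,hash)→10000, (D,merge)→10500, (A,merge)→10500, (D,nl)→250500, (A,nl)→250500; best=10000 via (D,hash)
  {ACE}: card=8000; try (C,hash)→4840, (A,merge)→10040, (A,hash)→10440, (C,merge)→21960, (C,nl)→130120, (A,nl)→201040; best=4840 via (C,hash)
  {ADE}: card=400000; try (D,hash)→12720, (D,merge)→26320, (E,hash)→136120, (D,nl)→802120, (E,nl_idx)→1285000, (E,merge)→2260640 …(+1); best=12720 via (D,hash)
  {ABE}: card=6400; try (A,merge)→10120, (B,hash)→10920, (A,hash)→11240, (B,merge)→25320, (A,nl)→161920, (B,nl)→642120; best=10120 via (A,merge)
  {BCE}: card=1600; try (C,hash)→3360, (C,merge)→5760, (B,hash)→8640, (B,merge)→9040, (C,nl)→27520, (B,nl)→161040; best=3360 via (C,hash)
  {ACDE}: card=2000000; try (D,hash)→21840, (D,merge)→121840, (C,hash)→413840, (D,nl)→4004840, (C,merge)→8013360, (C,nl)→32012720; best=21840 via (D,hash)
  {ABCE}: card=32000; try (A,hash)→13960, (C,hash)→17640, (B,hash)→20040, (A,merge)→27560, (C,merge)→100360, (B,merge)→120840 …(+3); best=13960 via (A,hash)
  {ABDE}: card=1600000; try (D,hash)→25520, (D,merge)→104720, (B,hash)→419920, (D,nl)→3210120, (B,merge)→8016720, (B,nl)→160012720; best=25520 via (D,hash)
  {ABCDE}: card=8000000; try (D,hash)→54960, (D,merge)→530960, (C,hash)→1626640, (B,hash)→2029040, (D,nl)→16013960, (C,merge)→35226160 …(+3); best=54960 via (D,hash)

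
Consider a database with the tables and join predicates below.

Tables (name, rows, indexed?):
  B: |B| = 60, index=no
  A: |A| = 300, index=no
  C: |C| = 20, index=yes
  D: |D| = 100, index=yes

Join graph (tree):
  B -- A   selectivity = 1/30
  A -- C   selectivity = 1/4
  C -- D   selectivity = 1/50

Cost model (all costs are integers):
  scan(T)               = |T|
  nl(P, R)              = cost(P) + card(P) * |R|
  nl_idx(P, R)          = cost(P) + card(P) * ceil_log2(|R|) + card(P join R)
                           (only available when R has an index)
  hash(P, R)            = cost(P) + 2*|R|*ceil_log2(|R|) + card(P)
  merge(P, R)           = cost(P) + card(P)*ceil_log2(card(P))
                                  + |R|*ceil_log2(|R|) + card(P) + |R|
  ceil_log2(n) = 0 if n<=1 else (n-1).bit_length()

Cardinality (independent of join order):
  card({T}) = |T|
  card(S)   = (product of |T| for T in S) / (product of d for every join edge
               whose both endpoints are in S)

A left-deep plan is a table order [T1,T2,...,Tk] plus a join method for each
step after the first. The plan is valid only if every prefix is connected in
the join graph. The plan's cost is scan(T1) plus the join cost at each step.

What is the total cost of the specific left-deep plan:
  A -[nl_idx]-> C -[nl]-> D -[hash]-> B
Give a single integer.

step 1: scan A: cost=300, card=300
step 2: join C via nl_idx
    card(P join C) = 300*20/(4) = 1500
    cost = 300 + 300*5 + 1500 = 3300
step 3: join D via nl
    card(P join D) = 1500*100/(50) = 3000
    cost = 3300 + 1500*100 = 153300
step 4: join B via hash
    card(P join B) = 3000*60/(30) = 6000
    cost = 153300 + 2*60*6 + 3000 = 157020

157020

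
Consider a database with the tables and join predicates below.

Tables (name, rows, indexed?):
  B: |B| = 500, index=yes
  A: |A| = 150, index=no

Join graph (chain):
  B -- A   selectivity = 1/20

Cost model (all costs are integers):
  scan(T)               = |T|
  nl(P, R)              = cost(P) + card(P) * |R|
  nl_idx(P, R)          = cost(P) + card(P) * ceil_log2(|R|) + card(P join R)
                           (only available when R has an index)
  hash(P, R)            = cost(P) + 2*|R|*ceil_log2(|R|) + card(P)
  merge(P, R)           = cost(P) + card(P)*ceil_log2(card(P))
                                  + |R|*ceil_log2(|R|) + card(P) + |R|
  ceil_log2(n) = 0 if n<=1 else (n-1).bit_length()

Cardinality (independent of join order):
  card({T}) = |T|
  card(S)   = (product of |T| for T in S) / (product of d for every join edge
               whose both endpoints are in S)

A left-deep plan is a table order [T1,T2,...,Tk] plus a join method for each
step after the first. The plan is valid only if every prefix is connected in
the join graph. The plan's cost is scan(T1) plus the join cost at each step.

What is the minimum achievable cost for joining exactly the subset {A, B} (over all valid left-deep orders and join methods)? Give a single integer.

3400

Selinger DP over subsets of {A,B}:
  {B}: scan cost=500, card=500
  {A}: scan cost=150, card=150
  {AB}: card=3750; try (A,hash)→3400, (B,nl_idx)→5250, (B,merge)→6500, (A,merge)→6850, (B,hash)→9300, (B,nl)→75150 …(+1); best=3400 via (A,hash)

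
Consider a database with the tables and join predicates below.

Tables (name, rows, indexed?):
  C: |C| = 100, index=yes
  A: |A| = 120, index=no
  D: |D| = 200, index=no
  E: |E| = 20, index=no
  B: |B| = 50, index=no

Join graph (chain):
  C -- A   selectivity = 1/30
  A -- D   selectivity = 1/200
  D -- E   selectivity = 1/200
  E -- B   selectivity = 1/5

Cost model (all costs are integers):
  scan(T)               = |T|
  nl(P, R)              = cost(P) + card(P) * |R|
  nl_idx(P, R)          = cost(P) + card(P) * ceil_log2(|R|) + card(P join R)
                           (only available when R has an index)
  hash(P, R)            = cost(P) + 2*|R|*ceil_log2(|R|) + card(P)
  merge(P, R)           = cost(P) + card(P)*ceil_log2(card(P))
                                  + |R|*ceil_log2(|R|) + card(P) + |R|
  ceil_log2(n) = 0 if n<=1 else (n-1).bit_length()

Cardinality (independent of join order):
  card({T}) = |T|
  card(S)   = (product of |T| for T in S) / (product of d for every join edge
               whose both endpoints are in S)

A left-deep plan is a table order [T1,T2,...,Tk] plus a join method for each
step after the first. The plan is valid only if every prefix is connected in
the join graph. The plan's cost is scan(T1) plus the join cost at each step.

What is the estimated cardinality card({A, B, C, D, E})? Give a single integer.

Tables in S: A(120), B(50), C(100), D(200), E(20)
Edges inside S: C-A(d=30), A-D(d=200), D-E(d=200), E-B(d=5)
numerator = 120 * 50 * 100 * 200 * 20 = 2400000000
denominator = 30 * 200 * 200 * 5 = 6000000
card(S) = 2400000000 / 6000000 = 400

400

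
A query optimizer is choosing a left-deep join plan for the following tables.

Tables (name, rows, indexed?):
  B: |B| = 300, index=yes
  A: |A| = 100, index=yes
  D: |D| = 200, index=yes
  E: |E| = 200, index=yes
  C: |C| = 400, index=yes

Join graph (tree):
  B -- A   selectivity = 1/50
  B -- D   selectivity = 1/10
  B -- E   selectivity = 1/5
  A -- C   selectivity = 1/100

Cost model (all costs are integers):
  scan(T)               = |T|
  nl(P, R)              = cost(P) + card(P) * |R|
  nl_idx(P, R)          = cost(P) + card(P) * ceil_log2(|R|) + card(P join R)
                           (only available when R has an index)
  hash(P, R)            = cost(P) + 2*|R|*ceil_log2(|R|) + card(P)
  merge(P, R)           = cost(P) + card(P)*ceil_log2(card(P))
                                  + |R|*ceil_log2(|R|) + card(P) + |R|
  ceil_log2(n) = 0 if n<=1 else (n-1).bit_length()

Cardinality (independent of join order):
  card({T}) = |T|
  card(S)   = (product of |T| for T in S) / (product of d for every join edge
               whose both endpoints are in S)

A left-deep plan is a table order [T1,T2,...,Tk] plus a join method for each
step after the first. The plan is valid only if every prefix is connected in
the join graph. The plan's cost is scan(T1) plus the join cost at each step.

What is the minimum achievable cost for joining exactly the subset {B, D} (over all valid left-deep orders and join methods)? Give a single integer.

Selinger DP over subsets of {B,D}:
  {B}: scan cost=300, card=300
  {D}: scan cost=200, card=200
  {BD}: card=6000; try (D,hash)→3800, (B,merge)→5000, (D,merge)→5100, (B,hash)→5800, (B,nl_idx)→8000, (D,nl_idx)→8700 …(+2); best=3800 via (D,hash)

3800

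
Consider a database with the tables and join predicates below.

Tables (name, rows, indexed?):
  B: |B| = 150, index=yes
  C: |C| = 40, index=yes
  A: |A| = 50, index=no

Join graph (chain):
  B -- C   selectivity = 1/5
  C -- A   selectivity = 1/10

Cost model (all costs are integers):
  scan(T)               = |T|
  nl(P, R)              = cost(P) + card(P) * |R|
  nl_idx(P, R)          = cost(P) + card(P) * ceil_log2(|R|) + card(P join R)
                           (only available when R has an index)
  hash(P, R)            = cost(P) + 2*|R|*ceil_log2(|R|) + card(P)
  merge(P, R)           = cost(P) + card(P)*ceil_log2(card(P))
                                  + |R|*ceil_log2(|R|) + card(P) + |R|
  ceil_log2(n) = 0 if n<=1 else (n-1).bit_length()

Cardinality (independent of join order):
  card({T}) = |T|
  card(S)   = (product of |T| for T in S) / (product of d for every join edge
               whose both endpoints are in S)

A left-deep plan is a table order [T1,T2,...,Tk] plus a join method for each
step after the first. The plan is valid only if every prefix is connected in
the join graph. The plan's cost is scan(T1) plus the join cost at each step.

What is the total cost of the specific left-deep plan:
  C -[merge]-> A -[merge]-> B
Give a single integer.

3820

step 1: scan C: cost=40, card=40
step 2: join A via merge
    card(P join A) = 40*50/(10) = 200
    cost = 40 + 40*6 + 50*6 + 40 + 50 = 670
step 3: join B via merge
    card(P join B) = 200*150/(5) = 6000
    cost = 670 + 200*8 + 150*8 + 200 + 150 = 3820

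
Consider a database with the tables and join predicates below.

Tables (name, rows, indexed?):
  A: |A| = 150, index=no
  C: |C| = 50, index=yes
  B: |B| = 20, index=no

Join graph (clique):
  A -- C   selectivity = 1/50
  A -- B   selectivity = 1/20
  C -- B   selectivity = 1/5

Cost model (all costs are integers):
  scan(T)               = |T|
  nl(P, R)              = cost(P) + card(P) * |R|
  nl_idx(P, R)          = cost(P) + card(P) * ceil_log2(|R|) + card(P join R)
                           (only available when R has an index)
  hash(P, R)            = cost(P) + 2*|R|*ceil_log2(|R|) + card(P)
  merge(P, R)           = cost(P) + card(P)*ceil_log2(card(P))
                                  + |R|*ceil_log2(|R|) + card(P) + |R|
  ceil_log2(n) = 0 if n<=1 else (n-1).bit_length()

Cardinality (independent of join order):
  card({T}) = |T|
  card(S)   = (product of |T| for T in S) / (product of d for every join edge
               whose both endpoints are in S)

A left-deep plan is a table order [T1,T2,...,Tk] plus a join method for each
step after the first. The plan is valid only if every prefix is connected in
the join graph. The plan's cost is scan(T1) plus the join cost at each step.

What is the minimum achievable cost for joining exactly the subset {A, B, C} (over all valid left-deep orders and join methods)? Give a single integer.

Selinger DP over subsets of {A,B,C}:
  {A}: scan cost=150, card=150
  {C}: scan cost=50, card=50
  {B}: scan cost=20, card=20
  {AC}: card=150; try (C,hash)→900, (C,nl_idx)→1200, (A,merge)→1750, (C,merge)→1850, (A,hash)→2500, (A,nl)→7550 …(+1); best=900 via (C,hash)
  {AB}: card=150; try (B,hash)→500, (A,merge)→1490, (B,merge)→1620, (A,hash)→2440, (A,nl)→3020, (B,nl)→3150; best=500 via (B,hash)
  {BC}: card=200; try (B,hash)→300, (C,nl_idx)→340, (C,merge)→490, (B,merge)→520, (C,hash)→640, (C,nl)→1020 …(+1); best=300 via (B,hash)
  {ABC}: card=30; try (C,hash)→1250, (B,hash)→1250, (C,nl_idx)→1430, (C,merge)→2200, (B,merge)→2370, (A,hash)→2900 …(+4); best=1250 via (C,hash)

1250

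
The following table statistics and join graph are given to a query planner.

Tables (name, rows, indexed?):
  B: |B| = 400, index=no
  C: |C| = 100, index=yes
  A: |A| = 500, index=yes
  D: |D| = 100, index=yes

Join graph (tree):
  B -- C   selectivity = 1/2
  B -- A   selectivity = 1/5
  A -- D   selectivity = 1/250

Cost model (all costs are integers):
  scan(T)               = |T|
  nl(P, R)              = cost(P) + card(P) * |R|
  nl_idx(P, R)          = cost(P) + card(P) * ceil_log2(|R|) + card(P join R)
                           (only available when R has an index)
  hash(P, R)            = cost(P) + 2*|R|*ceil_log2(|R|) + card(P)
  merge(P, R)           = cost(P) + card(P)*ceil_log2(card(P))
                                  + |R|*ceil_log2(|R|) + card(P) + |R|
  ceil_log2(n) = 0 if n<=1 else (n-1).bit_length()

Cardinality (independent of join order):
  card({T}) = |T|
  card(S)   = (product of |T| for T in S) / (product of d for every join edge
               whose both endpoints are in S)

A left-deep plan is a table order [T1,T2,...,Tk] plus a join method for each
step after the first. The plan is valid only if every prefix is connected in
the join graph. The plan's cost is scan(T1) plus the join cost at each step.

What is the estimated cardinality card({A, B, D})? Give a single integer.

16000

Tables in S: A(500), B(400), D(100)
Edges inside S: B-A(d=5), A-D(d=250)
numerator = 500 * 400 * 100 = 20000000
denominator = 5 * 250 = 1250
card(S) = 20000000 / 1250 = 16000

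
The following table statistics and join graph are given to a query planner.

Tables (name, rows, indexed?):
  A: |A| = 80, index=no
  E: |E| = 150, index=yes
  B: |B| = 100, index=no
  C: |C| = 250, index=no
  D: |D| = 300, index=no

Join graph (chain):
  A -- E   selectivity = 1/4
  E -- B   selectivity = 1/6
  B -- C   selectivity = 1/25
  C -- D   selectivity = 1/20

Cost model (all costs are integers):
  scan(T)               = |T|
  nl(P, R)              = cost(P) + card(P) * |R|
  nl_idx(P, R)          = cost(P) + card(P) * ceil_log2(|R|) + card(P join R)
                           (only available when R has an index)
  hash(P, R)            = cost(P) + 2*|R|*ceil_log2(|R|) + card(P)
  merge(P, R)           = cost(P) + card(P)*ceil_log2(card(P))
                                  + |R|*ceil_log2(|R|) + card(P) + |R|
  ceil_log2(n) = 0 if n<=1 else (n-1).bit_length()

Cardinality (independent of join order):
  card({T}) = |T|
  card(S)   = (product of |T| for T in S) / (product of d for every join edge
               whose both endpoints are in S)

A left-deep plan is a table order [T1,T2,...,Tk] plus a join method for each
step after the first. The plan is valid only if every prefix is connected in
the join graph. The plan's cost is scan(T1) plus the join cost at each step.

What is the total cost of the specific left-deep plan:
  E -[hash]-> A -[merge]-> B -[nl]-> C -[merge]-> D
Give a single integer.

step 1: scan E: cost=150, card=150
step 2: join A via hash
    card(P join A) = 150*80/(4) = 3000
    cost = 150 + 2*80*7 + 150 = 1420
step 3: join B via merge
    card(P join B) = 3000*100/(6) = 50000
    cost = 1420 + 3000*12 + 100*7 + 3000 + 100 = 41220
step 4: join C via nl
    card(P join C) = 50000*250/(25) = 500000
    cost = 41220 + 50000*250 = 12541220
step 5: join D via merge
    card(P join D) = 500000*300/(20) = 7500000
    cost = 12541220 + 500000*19 + 300*9 + 500000 + 300 = 22544220

22544220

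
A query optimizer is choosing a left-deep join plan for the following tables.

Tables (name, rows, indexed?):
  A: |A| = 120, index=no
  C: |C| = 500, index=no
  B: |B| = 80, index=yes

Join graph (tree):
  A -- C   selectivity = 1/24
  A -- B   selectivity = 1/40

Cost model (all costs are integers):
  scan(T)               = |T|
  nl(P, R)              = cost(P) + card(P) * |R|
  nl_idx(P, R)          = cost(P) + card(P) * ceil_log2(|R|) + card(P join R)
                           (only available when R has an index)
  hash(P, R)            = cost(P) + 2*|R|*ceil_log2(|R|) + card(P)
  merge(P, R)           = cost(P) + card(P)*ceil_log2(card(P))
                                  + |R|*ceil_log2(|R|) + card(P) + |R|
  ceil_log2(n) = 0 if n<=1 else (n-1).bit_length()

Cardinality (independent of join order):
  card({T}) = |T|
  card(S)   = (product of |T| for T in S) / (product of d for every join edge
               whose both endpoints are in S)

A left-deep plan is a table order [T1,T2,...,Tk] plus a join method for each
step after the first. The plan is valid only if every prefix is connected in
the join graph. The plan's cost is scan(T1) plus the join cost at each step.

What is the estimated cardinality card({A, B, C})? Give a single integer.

5000

Tables in S: A(120), B(80), C(500)
Edges inside S: A-C(d=24), A-B(d=40)
numerator = 120 * 80 * 500 = 4800000
denominator = 24 * 40 = 960
card(S) = 4800000 / 960 = 5000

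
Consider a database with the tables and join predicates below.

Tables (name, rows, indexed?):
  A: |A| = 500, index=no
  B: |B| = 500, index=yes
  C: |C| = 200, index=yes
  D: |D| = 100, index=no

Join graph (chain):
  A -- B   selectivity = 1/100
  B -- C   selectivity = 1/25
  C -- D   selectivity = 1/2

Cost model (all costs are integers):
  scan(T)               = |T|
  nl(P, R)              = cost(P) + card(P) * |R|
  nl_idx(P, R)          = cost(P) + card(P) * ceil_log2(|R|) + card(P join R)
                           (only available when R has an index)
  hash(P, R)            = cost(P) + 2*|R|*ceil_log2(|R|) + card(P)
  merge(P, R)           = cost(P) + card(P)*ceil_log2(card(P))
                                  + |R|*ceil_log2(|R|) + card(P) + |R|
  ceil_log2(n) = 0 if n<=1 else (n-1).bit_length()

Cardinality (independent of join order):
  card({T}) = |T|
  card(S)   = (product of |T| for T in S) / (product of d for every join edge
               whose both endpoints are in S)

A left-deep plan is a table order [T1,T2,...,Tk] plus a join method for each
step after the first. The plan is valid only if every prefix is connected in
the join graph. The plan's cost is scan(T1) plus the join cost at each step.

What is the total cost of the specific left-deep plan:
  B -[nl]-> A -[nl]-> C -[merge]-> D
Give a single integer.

step 1: scan B: cost=500, card=500
step 2: join A via nl
    card(P join A) = 500*500/(100) = 2500
    cost = 500 + 500*500 = 250500
step 3: join C via nl
    card(P join C) = 2500*200/(25) = 20000
    cost = 250500 + 2500*200 = 750500
step 4: join D via merge
    card(P join D) = 20000*100/(2) = 1000000
    cost = 750500 + 20000*15 + 100*7 + 20000 + 100 = 1071300

1071300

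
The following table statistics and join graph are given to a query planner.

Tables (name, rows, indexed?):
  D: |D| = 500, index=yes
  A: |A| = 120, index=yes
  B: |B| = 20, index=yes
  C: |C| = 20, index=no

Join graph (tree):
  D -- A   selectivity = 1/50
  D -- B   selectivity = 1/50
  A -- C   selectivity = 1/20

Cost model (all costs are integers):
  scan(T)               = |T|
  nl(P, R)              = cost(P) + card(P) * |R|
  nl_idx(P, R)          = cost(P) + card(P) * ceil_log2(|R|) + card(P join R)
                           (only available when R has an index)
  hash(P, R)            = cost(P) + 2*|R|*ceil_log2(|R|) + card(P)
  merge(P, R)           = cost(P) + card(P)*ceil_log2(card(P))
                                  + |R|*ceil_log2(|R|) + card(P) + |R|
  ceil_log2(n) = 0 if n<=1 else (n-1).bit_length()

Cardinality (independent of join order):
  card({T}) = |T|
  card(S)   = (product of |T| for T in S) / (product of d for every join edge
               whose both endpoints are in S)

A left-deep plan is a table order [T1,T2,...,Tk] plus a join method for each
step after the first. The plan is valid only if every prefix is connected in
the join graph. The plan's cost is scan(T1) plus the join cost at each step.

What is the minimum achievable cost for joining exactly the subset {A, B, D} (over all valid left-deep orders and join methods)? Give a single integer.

2280

Selinger DP over subsets of {A,B,D}:
  {D}: scan cost=500, card=500
  {A}: scan cost=120, card=120
  {B}: scan cost=20, card=20
  {AD}: card=1200; try (D,nl_idx)→2400, (A,hash)→2680, (A,nl_idx)→5200, (D,merge)→6080, (A,merge)→6460, (D,hash)→9240 …(+2); best=2400 via (D,nl_idx)
  {BD}: card=200; try (D,nl_idx)→400, (B,hash)→1200, (B,nl_idx)→3200, (D,merge)→5140, (B,merge)→5620, (D,hash)→9040 …(+2); best=400 via (D,nl_idx)
  {ABD}: card=480; try (A,hash)→2280, (A,nl_idx)→2280, (A,merge)→3160, (B,hash)→3800, (B,nl_idx)→8880, (B,merge)→16920 …(+2); best=2280 via (A,hash)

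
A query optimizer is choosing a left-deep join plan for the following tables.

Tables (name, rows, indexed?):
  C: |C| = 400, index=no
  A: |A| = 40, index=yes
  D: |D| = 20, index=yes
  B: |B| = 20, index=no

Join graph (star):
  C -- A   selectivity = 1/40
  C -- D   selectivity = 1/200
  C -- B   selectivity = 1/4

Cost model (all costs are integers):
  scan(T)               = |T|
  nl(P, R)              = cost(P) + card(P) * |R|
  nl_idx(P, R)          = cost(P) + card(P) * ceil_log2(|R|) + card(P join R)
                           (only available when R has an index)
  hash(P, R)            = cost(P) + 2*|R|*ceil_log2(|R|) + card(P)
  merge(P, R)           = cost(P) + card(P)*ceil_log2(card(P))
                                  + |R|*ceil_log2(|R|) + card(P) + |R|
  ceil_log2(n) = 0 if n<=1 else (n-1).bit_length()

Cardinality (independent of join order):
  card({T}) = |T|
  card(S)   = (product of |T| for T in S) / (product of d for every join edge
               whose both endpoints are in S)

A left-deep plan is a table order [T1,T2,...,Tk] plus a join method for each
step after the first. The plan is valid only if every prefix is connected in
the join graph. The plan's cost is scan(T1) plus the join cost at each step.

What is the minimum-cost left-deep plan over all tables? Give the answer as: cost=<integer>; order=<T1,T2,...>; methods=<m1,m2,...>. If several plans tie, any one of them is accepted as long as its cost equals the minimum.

Selinger DP (subsets sized 1..n):
  {C}: scan cost=400, card=400
  {A}: scan cost=40, card=40
  {D}: scan cost=20, card=20
  {B}: scan cost=20, card=20
  {AC}: card=400; try (A,hash)→1280, (A,nl_idx)→3200, (C,merge)→4320, (A,merge)→4680, (C,hash)→7280, (C,nl)→16040 …(+1); best=1280 via (A,hash)
  {CD}: card=40; try (D,hash)→1000, (D,nl_idx)→2440, (C,merge)→4140, (D,merge)→4520, (C,hash)→7240, (C,nl)→8020 …(+1); best=1000 via (D,hash)
  {BC}: card=2000; try (B,hash)→1000, (C,merge)→4140, (B,merge)→4520, (C,hash)→7240, (C,nl)→8020, (B,nl)→8400; best=1000 via (B,hash)
  {ACD}: card=40; try (A,nl_idx)→1280, (A,hash)→1520, (A,merge)→1560, (D,hash)→1880, (A,nl)→2600, (D,nl_idx)→3320 …(+2); best=1280 via (A,nl_idx)
  {ABC}: card=2000; try (B,hash)→1880, (A,hash)→3480, (B,merge)→5400, (B,nl)→9280, (A,nl_idx)→15000, (A,merge)→25280 …(+1); best=1880 via (B,hash)
  {BCD}: card=200; try (B,hash)→1240, (B,merge)→1400, (B,nl)→1800, (D,hash)→3200, (D,nl_idx)→11200, (D,merge)→25120 …(+1); best=1240 via (B,hash)
  {ABCD}: card=200; try (B,hash)→1520, (B,merge)→1680, (A,hash)→1920, (B,nl)→2080, (A,nl_idx)→2640, (A,merge)→3320 …(+5); best=1520 via (B,hash)

cost=1520; order=C,D,A,B; methods=hash,nl_idx,hash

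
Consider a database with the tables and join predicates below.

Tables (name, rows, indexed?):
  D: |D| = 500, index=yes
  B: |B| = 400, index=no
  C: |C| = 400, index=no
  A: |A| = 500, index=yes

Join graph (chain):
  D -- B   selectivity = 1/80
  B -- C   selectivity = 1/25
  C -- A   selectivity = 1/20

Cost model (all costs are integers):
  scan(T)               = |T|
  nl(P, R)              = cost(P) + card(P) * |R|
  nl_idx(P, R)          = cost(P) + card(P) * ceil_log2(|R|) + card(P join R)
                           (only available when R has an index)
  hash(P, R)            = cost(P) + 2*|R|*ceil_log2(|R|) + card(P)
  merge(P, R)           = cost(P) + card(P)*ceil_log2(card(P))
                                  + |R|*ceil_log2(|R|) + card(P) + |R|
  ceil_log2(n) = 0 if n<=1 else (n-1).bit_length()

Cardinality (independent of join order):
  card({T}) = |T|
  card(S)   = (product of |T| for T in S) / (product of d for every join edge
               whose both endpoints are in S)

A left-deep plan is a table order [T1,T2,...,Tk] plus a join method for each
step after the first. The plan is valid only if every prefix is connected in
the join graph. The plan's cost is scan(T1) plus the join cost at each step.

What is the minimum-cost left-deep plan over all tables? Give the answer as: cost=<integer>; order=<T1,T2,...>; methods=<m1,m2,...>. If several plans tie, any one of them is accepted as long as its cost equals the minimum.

cost=65200; order=B,D,C,A; methods=nl_idx,hash,hash

Selinger DP (subsets sized 1..n):
  {D}: scan cost=500, card=500
  {B}: scan cost=400, card=400
  {C}: scan cost=400, card=400
  {A}: scan cost=500, card=500
  {BD}: card=2500; try (D,nl_idx)→6500, (B,hash)→8200, (D,merge)→9400, (B,merge)→9500, (D,hash)→9800, (D,nl)→200400 …(+1); best=6500 via (D,nl_idx)
  {BC}: card=6400; try (C,hash)→8000, (B,hash)→8000, (C,merge)→8400, (B,merge)→8400, (C,nl)→160400, (B,nl)→160400; best=8000 via (C,hash)
  {AC}: card=10000; try (C,hash)→8200, (A,merge)→9400, (C,merge)→9500, (A,hash)→9800, (A,nl_idx)→14000, (A,nl)→200400 …(+1); best=8200 via (C,hash)
  {BCD}: card=40000; try (C,hash)→16200, (D,hash)→23400, (C,merge)→43000, (D,merge)→102600, (D,nl_idx)→105600, (C,nl)→1006500 …(+1); best=16200 via (C,hash)
  {ABC}: card=160000; try (A,hash)→23400, (B,hash)→25400, (A,merge)→102600, (B,merge)→162200, (A,nl_idx)→225600, (A,nl)→3208000 …(+1); best=23400 via (A,hash)
  {ABCD}: card=1000000; try (A,hash)→65200, (D,hash)→192400, (A,merge)→701200, (A,nl_idx)→1376200, (D,nl_idx)→2463400, (D,merge)→3068400 …(+2); best=65200 via (A,hash)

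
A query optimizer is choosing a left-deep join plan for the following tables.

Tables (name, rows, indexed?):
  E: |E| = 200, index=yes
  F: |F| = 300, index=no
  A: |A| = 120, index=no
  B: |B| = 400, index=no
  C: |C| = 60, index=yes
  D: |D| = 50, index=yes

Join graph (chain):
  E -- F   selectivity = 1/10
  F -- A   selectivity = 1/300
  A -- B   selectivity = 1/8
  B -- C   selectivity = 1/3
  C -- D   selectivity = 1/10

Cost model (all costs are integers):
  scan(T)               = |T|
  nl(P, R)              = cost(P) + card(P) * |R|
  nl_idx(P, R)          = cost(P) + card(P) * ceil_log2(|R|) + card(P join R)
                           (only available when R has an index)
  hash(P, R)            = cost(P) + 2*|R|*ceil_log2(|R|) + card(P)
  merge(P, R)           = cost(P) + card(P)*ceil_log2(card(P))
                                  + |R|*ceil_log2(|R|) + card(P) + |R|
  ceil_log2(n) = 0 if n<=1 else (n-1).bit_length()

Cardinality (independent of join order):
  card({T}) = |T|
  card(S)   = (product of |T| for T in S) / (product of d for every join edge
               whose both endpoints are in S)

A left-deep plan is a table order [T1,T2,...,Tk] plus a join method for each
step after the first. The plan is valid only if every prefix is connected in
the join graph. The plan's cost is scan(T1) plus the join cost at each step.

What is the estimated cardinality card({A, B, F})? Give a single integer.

6000

Tables in S: A(120), B(400), F(300)
Edges inside S: F-A(d=300), A-B(d=8)
numerator = 120 * 400 * 300 = 14400000
denominator = 300 * 8 = 2400
card(S) = 14400000 / 2400 = 6000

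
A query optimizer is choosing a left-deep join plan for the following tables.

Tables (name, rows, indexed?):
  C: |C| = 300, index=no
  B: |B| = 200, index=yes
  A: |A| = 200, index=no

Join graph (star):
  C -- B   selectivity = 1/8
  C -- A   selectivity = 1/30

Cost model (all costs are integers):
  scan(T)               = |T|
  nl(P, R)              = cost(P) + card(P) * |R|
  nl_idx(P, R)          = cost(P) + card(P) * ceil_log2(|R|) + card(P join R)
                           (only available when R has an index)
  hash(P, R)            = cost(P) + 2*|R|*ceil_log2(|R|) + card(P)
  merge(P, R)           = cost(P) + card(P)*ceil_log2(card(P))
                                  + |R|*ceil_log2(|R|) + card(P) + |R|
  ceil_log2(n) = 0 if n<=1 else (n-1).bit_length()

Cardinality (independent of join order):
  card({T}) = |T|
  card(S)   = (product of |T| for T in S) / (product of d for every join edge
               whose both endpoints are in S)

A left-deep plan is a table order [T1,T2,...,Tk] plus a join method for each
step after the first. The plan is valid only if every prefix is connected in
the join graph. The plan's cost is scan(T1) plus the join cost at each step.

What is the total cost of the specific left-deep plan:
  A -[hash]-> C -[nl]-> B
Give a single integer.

405800

step 1: scan A: cost=200, card=200
step 2: join C via hash
    card(P join C) = 200*300/(30) = 2000
    cost = 200 + 2*300*9 + 200 = 5800
step 3: join B via nl
    card(P join B) = 2000*200/(8) = 50000
    cost = 5800 + 2000*200 = 405800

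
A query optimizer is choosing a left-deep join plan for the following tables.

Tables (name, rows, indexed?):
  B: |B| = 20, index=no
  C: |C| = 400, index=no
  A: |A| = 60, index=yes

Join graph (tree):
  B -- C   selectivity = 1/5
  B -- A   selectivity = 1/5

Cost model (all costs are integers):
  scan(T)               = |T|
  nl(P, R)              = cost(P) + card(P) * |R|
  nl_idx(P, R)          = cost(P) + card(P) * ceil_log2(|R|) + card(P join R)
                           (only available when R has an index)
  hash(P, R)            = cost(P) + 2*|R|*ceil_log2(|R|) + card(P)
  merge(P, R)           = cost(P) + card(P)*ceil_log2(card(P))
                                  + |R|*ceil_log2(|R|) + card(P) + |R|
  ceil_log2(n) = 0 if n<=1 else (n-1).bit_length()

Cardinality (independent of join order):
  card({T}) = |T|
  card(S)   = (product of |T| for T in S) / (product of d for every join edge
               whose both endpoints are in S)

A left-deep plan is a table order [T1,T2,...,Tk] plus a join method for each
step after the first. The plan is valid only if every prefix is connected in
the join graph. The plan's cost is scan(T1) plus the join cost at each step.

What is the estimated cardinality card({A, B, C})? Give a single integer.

19200

Tables in S: A(60), B(20), C(400)
Edges inside S: B-C(d=5), B-A(d=5)
numerator = 60 * 20 * 400 = 480000
denominator = 5 * 5 = 25
card(S) = 480000 / 25 = 19200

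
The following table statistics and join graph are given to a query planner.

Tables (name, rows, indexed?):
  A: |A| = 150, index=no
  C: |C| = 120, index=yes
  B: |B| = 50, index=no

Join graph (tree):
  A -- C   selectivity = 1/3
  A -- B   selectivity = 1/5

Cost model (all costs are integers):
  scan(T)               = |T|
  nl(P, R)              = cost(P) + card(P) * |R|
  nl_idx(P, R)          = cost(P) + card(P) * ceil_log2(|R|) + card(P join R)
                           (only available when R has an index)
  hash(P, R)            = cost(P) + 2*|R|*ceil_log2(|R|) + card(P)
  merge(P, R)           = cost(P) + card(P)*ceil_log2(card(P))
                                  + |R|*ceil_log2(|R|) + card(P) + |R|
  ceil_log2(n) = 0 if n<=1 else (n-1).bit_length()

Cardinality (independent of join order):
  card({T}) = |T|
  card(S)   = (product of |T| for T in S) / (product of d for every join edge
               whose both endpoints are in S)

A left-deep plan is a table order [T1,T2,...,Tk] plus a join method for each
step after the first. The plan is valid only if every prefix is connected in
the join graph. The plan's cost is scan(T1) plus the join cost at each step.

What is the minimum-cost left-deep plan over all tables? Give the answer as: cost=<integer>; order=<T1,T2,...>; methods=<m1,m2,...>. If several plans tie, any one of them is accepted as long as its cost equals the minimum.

Selinger DP (subsets sized 1..n):
  {A}: scan cost=150, card=150
  {C}: scan cost=120, card=120
  {B}: scan cost=50, card=50
  {AC}: card=6000; try (C,hash)→1980, (A,merge)→2430, (C,merge)→2460, (A,hash)→2640, (C,nl_idx)→7200, (A,nl)→18120 …(+1); best=1980 via (C,hash)
  {AB}: card=1500; try (B,hash)→900, (A,merge)→1750, (B,merge)→1850, (A,hash)→2500, (A,nl)→7550, (B,nl)→7650; best=900 via (B,hash)
  {ABC}: card=60000; try (C,hash)→4080, (B,hash)→8580, (C,merge)→19860, (C,nl_idx)→71400, (B,merge)→86330, (C,nl)→180900 …(+1); best=4080 via (C,hash)

cost=4080; order=A,B,C; methods=hash,hash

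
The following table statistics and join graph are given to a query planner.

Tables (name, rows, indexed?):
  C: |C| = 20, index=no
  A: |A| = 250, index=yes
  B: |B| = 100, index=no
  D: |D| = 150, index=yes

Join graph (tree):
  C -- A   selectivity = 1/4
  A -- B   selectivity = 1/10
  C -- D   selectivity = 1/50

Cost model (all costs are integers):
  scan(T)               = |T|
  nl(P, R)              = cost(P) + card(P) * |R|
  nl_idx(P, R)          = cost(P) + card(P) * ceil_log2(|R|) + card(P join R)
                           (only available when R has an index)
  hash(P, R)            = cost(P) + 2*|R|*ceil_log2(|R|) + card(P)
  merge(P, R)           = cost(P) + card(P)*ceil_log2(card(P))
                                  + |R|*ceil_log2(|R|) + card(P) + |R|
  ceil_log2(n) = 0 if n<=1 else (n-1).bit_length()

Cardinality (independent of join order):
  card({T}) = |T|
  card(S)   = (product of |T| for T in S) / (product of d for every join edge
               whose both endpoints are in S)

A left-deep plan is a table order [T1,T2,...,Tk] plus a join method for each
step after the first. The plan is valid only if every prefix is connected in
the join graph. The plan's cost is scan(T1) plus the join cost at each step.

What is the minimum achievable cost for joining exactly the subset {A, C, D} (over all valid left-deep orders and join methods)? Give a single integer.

Selinger DP over subsets of {A,C,D}:
  {C}: scan cost=20, card=20
  {A}: scan cost=250, card=250
  {D}: scan cost=150, card=150
  {AC}: card=1250; try (C,hash)→700, (A,nl_idx)→1430, (A,merge)→2390, (C,merge)→2620, (A,hash)→4040, (A,nl)→5020 …(+1); best=700 via (C,hash)
  {CD}: card=60; try (D,nl_idx)→240, (C,hash)→500, (D,merge)→1490, (C,merge)→1620, (D,hash)→2440, (D,nl)→3020 …(+1); best=240 via (D,nl_idx)
  {ACD}: card=3750; try (A,merge)→2910, (A,hash)→4300, (D,hash)→4350, (A,nl_idx)→4470, (D,nl_idx)→14450, (A,nl)→15240 …(+2); best=2910 via (A,merge)

2910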